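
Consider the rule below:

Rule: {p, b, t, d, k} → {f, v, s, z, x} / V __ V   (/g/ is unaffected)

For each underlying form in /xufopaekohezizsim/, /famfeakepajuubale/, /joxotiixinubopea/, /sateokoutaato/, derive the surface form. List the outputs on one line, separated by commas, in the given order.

/xufopaekohezizsim/: /p/ is a stop between vowels /o/ and /a/, so it spirantizes to the fricative [f]. /k/ is a stop between vowels /e/ and /o/, so it spirantizes to the fricative [x]. → [xufofaexohezizsim].
/famfeakepajuubale/: /k/ is a stop between vowels /a/ and /e/, so it spirantizes to the fricative [x]. /p/ is a stop between vowels /e/ and /a/, so it spirantizes to the fricative [f]. /b/ is a stop between vowels /u/ and /a/, so it spirantizes to the fricative [v]. → [famfeaxefajuuvale].
/joxotiixinubopea/: /t/ is a stop between vowels /o/ and /i/, so it spirantizes to the fricative [s]. /b/ is a stop between vowels /u/ and /o/, so it spirantizes to the fricative [v]. /p/ is a stop between vowels /o/ and /e/, so it spirantizes to the fricative [f]. → [joxosiixinuvofea].
/sateokoutaato/: /t/ is a stop between vowels /a/ and /e/, so it spirantizes to the fricative [s]. /k/ is a stop between vowels /o/ and /o/, so it spirantizes to the fricative [x]. /t/ is a stop between vowels /u/ and /a/, so it spirantizes to the fricative [s]. /t/ is a stop between vowels /a/ and /o/, so it spirantizes to the fricative [s]. → [saseoxousaaso].

xufofaexohezizsim, famfeaxefajuuvale, joxosiixinuvofea, saseoxousaaso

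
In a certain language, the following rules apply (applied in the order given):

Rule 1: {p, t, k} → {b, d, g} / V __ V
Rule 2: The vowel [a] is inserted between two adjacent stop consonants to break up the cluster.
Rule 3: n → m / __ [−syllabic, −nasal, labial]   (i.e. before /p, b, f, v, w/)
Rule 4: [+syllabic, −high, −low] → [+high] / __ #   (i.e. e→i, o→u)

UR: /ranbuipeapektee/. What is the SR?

rambuibeabekatei

Rule 1 (intervocalic voicing): /p/ is a voiceless stop between vowels /i/ and /e/, so it voices to [b]. /p/ is a voiceless stop between vowels /a/ and /e/, so it voices to [b]. /ranbuipeapektee/ → ranbuibeabektee.
Rule 2 (stop-cluster a-epenthesis): /k/ and /t/ form a stop–stop cluster, so [a] is inserted between them. /ranbuibeabektee/ → ranbuibeabekatee.
Rule 3 (nasal place assimilation): /n/ precedes the labial consonant /b/, so it assimilates in place to [m]. /ranbuibeabekatee/ → rambuibeabekatee.
Rule 4 (final vowel raising): /e/ is a mid vowel in word-final position, so it raises to [i]. /rambuibeabekatee/ → rambuibeabekatei.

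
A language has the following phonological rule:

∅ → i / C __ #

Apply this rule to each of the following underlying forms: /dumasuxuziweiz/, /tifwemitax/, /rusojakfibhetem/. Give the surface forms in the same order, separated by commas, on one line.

dumasuxuziweizi, tifwemitaxi, rusojakfibhetemi

/dumasuxuziweiz/: the form ends in the consonant /z/, so [i] is inserted word-finally. → [dumasuxuziweizi].
/tifwemitax/: the form ends in the consonant /x/, so [i] is inserted word-finally. → [tifwemitaxi].
/rusojakfibhetem/: the form ends in the consonant /m/, so [i] is inserted word-finally. → [rusojakfibhetemi].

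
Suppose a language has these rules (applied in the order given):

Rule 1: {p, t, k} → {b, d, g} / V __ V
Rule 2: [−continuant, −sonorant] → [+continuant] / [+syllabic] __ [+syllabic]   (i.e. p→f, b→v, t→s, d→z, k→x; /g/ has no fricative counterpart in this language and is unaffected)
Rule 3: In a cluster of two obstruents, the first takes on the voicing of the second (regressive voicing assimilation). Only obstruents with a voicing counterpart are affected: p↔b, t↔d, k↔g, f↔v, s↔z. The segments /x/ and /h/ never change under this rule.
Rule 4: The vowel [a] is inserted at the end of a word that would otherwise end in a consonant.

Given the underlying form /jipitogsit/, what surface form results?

jivizoksita

Rule 1 (intervocalic voicing): /p/ is a voiceless stop between vowels /i/ and /i/, so it voices to [b]. /t/ is a voiceless stop between vowels /i/ and /o/, so it voices to [d]. /jipitogsit/ → jibidogsit.
Rule 2 (intervocalic spirantization): /b/ is a stop between vowels /i/ and /i/, so it spirantizes to the fricative [v]. /d/ is a stop between vowels /i/ and /o/, so it spirantizes to the fricative [z]. /jibidogsit/ → jivizogsit.
Rule 3 (regressive voicing assimilation): /g/ precedes the voiceless obstruent /s/, so it devoices to [k] by assimilation. /jivizogsit/ → jivizoksit.
Rule 4 (final a-epenthesis): the form ends in the consonant /t/, so [a] is inserted word-finally. /jivizoksit/ → jivizoksita.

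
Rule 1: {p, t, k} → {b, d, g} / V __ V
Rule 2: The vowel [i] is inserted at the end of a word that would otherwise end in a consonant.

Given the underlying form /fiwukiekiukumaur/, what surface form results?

Rule 1 (intervocalic voicing): /k/ is a voiceless stop between vowels /u/ and /i/, so it voices to [g]. /k/ is a voiceless stop between vowels /e/ and /i/, so it voices to [g]. /k/ is a voiceless stop between vowels /u/ and /u/, so it voices to [g]. /fiwukiekiukumaur/ → fiwugiegiugumaur.
Rule 2 (final i-epenthesis): the form ends in the consonant /r/, so [i] is inserted word-finally. /fiwugiegiugumaur/ → fiwugiegiugumauri.

fiwugiegiugumauri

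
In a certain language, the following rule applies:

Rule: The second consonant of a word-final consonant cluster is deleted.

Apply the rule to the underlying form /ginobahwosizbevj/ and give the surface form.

ginobahwosizbev

/j/ is the second consonant of a word-final cluster /vj/, so it deletes.
Surface form: [ginobahwosizbev].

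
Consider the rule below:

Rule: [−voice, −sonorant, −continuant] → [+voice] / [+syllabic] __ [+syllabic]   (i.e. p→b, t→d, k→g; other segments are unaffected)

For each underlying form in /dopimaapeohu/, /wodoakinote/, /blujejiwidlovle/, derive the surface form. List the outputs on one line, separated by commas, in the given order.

/dopimaapeohu/: /p/ is a voiceless stop between vowels /o/ and /i/, so it voices to [b]. /p/ is a voiceless stop between vowels /a/ and /e/, so it voices to [b]. → [dobimaabeohu].
/wodoakinote/: /k/ is a voiceless stop between vowels /a/ and /i/, so it voices to [g]. /t/ is a voiceless stop between vowels /o/ and /e/, so it voices to [d]. → [wodoaginode].
/blujejiwidlovle/: the rule's environment is not met; surfaces unchanged as [blujejiwidlovle].

dobimaabeohu, wodoaginode, blujejiwidlovle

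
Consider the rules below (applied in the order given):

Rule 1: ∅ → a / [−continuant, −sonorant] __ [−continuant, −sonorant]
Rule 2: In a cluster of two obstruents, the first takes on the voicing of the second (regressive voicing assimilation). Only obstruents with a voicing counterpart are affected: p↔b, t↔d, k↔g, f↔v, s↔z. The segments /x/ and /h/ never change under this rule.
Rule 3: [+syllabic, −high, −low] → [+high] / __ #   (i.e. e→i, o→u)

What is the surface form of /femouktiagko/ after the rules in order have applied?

femoukatiagaku

Rule 1 (stop-cluster a-epenthesis): /k/ and /t/ form a stop–stop cluster, so [a] is inserted between them. /g/ and /k/ form a stop–stop cluster, so [a] is inserted between them. /femouktiagko/ → femoukatiagako.
Rule 2 (regressive voicing assimilation): no segment meets the environment; /femoukatiagako/ is unchanged.
Rule 3 (final vowel raising): /o/ is a mid vowel in word-final position, so it raises to [u]. /femoukatiagako/ → femoukatiagaku.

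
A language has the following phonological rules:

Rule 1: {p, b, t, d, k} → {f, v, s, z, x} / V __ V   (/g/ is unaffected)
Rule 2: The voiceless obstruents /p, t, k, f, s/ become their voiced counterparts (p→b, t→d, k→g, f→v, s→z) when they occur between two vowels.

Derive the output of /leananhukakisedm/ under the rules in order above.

Rule 1 (intervocalic spirantization): /k/ is a stop between vowels /u/ and /a/, so it spirantizes to the fricative [x]. /k/ is a stop between vowels /a/ and /i/, so it spirantizes to the fricative [x]. /leananhukakisedm/ → leananhuxaxisedm.
Rule 2 (intervocalic voicing): /s/ is a voiceless obstruent between vowels /i/ and /e/, so it voices to [z]. /leananhuxaxisedm/ → leananhuxaxizedm.

leananhuxaxizedm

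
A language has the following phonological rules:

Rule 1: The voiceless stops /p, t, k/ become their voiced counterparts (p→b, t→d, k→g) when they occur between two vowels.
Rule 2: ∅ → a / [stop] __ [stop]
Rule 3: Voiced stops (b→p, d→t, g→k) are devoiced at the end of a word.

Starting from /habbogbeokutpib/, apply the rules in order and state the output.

Rule 1 (intervocalic voicing): /k/ is a voiceless stop between vowels /o/ and /u/, so it voices to [g]. /habbogbeokutpib/ → habbogbeogutpib.
Rule 2 (stop-cluster a-epenthesis): /b/ and /b/ form a stop–stop cluster, so [a] is inserted between them. /g/ and /b/ form a stop–stop cluster, so [a] is inserted between them. /t/ and /p/ form a stop–stop cluster, so [a] is inserted between them. /habbogbeogutpib/ → hababogabeogutapib.
Rule 3 (final devoicing): /b/ is a voiced stop in word-final position, so it devoices to [p]. /hababogabeogutapib/ → hababogabeogutapip.

hababogabeogutapip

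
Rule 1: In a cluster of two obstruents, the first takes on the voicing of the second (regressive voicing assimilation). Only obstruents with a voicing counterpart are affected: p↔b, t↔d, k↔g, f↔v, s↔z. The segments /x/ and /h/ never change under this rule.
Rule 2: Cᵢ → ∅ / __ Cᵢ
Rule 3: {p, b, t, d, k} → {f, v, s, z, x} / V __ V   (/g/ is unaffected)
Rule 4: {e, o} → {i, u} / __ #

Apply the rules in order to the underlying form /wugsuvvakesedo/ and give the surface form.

Rule 1 (regressive voicing assimilation): /g/ precedes the voiceless obstruent /s/, so it devoices to [k] by assimilation. /wugsuvvakesedo/ → wuksuvvakesedo.
Rule 2 (degemination): /vv/ is a geminate; the first /v/ deletes. /wuksuvvakesedo/ → wuksuvakesedo.
Rule 3 (intervocalic spirantization): /k/ is a stop between vowels /a/ and /e/, so it spirantizes to the fricative [x]. /d/ is a stop between vowels /e/ and /o/, so it spirantizes to the fricative [z]. /wuksuvakesedo/ → wuksuvaxesezo.
Rule 4 (final vowel raising): /o/ is a mid vowel in word-final position, so it raises to [u]. /wuksuvaxesezo/ → wuksuvaxesezu.

wuksuvaxesezu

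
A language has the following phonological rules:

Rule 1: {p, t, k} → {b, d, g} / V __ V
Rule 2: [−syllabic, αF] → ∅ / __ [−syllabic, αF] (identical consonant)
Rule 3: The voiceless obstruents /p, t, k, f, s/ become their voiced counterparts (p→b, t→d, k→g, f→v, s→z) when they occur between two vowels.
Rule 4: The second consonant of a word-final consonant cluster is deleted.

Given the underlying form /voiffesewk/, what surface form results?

voivezew

Rule 1 (intervocalic voicing): no segment meets the environment; /voiffesewk/ is unchanged.
Rule 2 (degemination): /ff/ is a geminate; the first /f/ deletes. /voiffesewk/ → voifesewk.
Rule 3 (intervocalic voicing): /f/ is a voiceless obstruent between vowels /i/ and /e/, so it voices to [v]. /s/ is a voiceless obstruent between vowels /e/ and /e/, so it voices to [z]. /voifesewk/ → voivezewk.
Rule 4 (final cluster simplification): /k/ is the second consonant of a word-final cluster /wk/, so it deletes. /voivezewk/ → voivezew.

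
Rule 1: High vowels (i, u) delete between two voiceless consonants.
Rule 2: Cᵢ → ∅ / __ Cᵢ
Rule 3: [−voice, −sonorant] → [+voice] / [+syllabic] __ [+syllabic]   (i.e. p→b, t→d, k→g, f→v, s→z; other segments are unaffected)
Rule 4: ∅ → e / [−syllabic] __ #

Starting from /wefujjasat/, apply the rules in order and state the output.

wevujazate

Rule 1 (high vowel syncope): no segment meets the environment; /wefujjasat/ is unchanged.
Rule 2 (degemination): /jj/ is a geminate; the first /j/ deletes. /wefujjasat/ → wefujasat.
Rule 3 (intervocalic voicing): /f/ is a voiceless obstruent between vowels /e/ and /u/, so it voices to [v]. /s/ is a voiceless obstruent between vowels /a/ and /a/, so it voices to [z]. /wefujasat/ → wevujazat.
Rule 4 (final e-epenthesis): the form ends in the consonant /t/, so [e] is inserted word-finally. /wevujazat/ → wevujazate.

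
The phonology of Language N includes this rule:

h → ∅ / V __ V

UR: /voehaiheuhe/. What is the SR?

/h/ occurs between vowels /e/ and /a/, so it deletes.
/h/ occurs between vowels /i/ and /e/, so it deletes.
/h/ occurs between vowels /u/ and /e/, so it deletes.
Surface form: [voeaieue].

voeaieue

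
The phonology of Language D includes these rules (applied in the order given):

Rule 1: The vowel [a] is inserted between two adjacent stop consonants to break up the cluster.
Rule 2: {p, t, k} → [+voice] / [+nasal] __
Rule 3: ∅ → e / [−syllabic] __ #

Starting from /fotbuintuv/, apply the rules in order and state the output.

Rule 1 (stop-cluster a-epenthesis): /t/ and /b/ form a stop–stop cluster, so [a] is inserted between them. /fotbuintuv/ → fotabuintuv.
Rule 2 (post-nasal voicing): /t/ is a voiceless stop immediately after the nasal /n/, so it voices to [d]. /fotabuintuv/ → fotabuinduv.
Rule 3 (final e-epenthesis): the form ends in the consonant /v/, so [e] is inserted word-finally. /fotabuinduv/ → fotabuinduve.

fotabuinduve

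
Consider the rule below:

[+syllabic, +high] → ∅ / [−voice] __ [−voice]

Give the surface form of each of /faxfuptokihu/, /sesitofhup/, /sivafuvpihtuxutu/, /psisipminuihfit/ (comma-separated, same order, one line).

faxfptokhu, sestofhp, sivafuvphtxtu, psspminuihft

/faxfuptokihu/: /u/ is a high vowel flanked by voiceless consonants /f/ and /p/, so it deletes. /i/ is a high vowel flanked by voiceless consonants /k/ and /h/, so it deletes. → [faxfptokhu].
/sesitofhup/: /i/ is a high vowel flanked by voiceless consonants /s/ and /t/, so it deletes. /u/ is a high vowel flanked by voiceless consonants /h/ and /p/, so it deletes. → [sestofhp].
/sivafuvpihtuxutu/: /i/ is a high vowel flanked by voiceless consonants /p/ and /h/, so it deletes. /u/ is a high vowel flanked by voiceless consonants /t/ and /x/, so it deletes. /u/ is a high vowel flanked by voiceless consonants /x/ and /t/, so it deletes. → [sivafuvphtxtu].
/psisipminuihfit/: /i/ is a high vowel flanked by voiceless consonants /s/ and /s/, so it deletes. /i/ is a high vowel flanked by voiceless consonants /s/ and /p/, so it deletes. /i/ is a high vowel flanked by voiceless consonants /f/ and /t/, so it deletes. → [psspminuihft].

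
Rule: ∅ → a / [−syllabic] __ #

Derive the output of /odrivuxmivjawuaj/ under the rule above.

odrivuxmivjawuaja

the form ends in the consonant /j/, so [a] is inserted word-finally.
Surface form: [odrivuxmivjawuaja].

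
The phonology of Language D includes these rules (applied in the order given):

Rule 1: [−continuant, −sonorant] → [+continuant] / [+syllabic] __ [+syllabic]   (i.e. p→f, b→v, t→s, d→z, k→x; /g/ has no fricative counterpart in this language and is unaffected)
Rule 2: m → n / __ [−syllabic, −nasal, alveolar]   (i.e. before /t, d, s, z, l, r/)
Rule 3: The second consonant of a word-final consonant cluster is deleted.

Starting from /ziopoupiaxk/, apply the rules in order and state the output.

Rule 1 (intervocalic spirantization): /p/ is a stop between vowels /o/ and /o/, so it spirantizes to the fricative [f]. /p/ is a stop between vowels /u/ and /i/, so it spirantizes to the fricative [f]. /ziopoupiaxk/ → ziofoufiaxk.
Rule 2 (nasal place assimilation): no segment meets the environment; /ziofoufiaxk/ is unchanged.
Rule 3 (final cluster simplification): /k/ is the second consonant of a word-final cluster /xk/, so it deletes. /ziofoufiaxk/ → ziofoufiax.

ziofoufiax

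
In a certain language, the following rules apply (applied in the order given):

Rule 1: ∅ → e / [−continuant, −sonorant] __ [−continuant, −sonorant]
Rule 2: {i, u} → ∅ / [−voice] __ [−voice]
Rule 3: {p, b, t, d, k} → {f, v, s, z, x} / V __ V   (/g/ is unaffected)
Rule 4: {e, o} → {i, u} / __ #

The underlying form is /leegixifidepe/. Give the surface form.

Rule 1 (stop-cluster e-epenthesis): no segment meets the environment; /leegixifidepe/ is unchanged.
Rule 2 (high vowel syncope): /i/ is a high vowel flanked by voiceless consonants /x/ and /f/, so it deletes. /leegixifidepe/ → leegixfidepe.
Rule 3 (intervocalic spirantization): /d/ is a stop between vowels /i/ and /e/, so it spirantizes to the fricative [z]. /p/ is a stop between vowels /e/ and /e/, so it spirantizes to the fricative [f]. /leegixfidepe/ → leegixfizefe.
Rule 4 (final vowel raising): /e/ is a mid vowel in word-final position, so it raises to [i]. /leegixfizefe/ → leegixfizefi.

leegixfizefi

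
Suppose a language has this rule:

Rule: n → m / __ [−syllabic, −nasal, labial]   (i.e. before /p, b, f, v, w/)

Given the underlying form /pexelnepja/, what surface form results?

pexelnepja

No segment of /pexelnepja/ meets the structural description of the rule, so the form surfaces unchanged.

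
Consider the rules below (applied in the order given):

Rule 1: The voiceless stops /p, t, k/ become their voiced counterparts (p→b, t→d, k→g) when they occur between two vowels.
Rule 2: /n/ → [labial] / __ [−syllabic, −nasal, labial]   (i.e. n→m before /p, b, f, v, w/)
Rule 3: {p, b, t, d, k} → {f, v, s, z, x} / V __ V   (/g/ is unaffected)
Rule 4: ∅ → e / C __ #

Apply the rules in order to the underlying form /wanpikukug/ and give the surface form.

wampiguguge

Rule 1 (intervocalic voicing): /k/ is a voiceless stop between vowels /i/ and /u/, so it voices to [g]. /k/ is a voiceless stop between vowels /u/ and /u/, so it voices to [g]. /wanpikukug/ → wanpigugug.
Rule 2 (nasal place assimilation): /n/ precedes the labial consonant /p/, so it assimilates in place to [m]. /wanpigugug/ → wampigugug.
Rule 3 (intervocalic spirantization): no segment meets the environment; /wampigugug/ is unchanged.
Rule 4 (final e-epenthesis): the form ends in the consonant /g/, so [e] is inserted word-finally. /wampigugug/ → wampiguguge.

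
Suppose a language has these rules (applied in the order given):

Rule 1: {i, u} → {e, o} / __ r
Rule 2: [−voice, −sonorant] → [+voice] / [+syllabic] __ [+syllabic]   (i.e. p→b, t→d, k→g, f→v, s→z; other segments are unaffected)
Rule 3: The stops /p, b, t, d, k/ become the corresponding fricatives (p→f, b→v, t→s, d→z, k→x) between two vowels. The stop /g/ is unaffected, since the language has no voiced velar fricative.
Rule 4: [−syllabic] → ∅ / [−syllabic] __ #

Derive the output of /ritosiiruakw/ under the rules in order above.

rizozieruak

Rule 1 (pre-rhotic lowering): /i/ is a high vowel immediately before /r/, so it lowers to [e]. /ritosiiruakw/ → ritosieruakw.
Rule 2 (intervocalic voicing): /t/ is a voiceless obstruent between vowels /i/ and /o/, so it voices to [d]. /s/ is a voiceless obstruent between vowels /o/ and /i/, so it voices to [z]. /ritosieruakw/ → ridozieruakw.
Rule 3 (intervocalic spirantization): /d/ is a stop between vowels /i/ and /o/, so it spirantizes to the fricative [z]. /ridozieruakw/ → rizozieruakw.
Rule 4 (final cluster simplification): /w/ is the second consonant of a word-final cluster /kw/, so it deletes. /rizozieruakw/ → rizozieruak.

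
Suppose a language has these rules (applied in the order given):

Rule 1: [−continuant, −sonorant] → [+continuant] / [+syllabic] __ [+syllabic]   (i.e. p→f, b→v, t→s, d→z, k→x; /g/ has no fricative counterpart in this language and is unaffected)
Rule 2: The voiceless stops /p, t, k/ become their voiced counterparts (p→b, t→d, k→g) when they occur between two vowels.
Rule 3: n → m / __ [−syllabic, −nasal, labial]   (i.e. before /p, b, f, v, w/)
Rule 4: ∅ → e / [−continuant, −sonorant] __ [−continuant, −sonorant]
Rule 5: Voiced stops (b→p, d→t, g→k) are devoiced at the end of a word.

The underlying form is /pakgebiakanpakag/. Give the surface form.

pakegeviaxampaxak

Rule 1 (intervocalic spirantization): /b/ is a stop between vowels /e/ and /i/, so it spirantizes to the fricative [v]. /k/ is a stop between vowels /a/ and /a/, so it spirantizes to the fricative [x]. /k/ is a stop between vowels /a/ and /a/, so it spirantizes to the fricative [x]. /pakgebiakanpakag/ → pakgeviaxanpaxag.
Rule 2 (intervocalic voicing): no segment meets the environment; /pakgeviaxanpaxag/ is unchanged.
Rule 3 (nasal place assimilation): /n/ precedes the labial consonant /p/, so it assimilates in place to [m]. /pakgeviaxanpaxag/ → pakgeviaxampaxag.
Rule 4 (stop-cluster e-epenthesis): /k/ and /g/ form a stop–stop cluster, so [e] is inserted between them. /pakgeviaxampaxag/ → pakegeviaxampaxag.
Rule 5 (final devoicing): /g/ is a voiced stop in word-final position, so it devoices to [k]. /pakegeviaxampaxag/ → pakegeviaxampaxak.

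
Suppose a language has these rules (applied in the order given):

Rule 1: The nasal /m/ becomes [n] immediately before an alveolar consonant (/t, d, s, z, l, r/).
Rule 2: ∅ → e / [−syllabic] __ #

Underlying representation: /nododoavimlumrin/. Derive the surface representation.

Rule 1 (nasal place assimilation): /m/ precedes the alveolar consonant /l/, so it assimilates in place to [n]. /m/ precedes the alveolar consonant /r/, so it assimilates in place to [n]. /nododoavimlumrin/ → nododoavinlunrin.
Rule 2 (final e-epenthesis): the form ends in the consonant /n/, so [e] is inserted word-finally. /nododoavinlunrin/ → nododoavinlunrine.

nododoavinlunrine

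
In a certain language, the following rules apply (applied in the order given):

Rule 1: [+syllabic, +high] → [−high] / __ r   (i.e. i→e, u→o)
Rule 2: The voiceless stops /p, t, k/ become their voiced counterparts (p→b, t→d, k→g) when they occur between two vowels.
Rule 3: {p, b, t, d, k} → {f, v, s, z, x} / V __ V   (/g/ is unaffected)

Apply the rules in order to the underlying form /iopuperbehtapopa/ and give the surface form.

iovuverbehtavova

Rule 1 (pre-rhotic lowering): no segment meets the environment; /iopuperbehtapopa/ is unchanged.
Rule 2 (intervocalic voicing): /p/ is a voiceless stop between vowels /o/ and /u/, so it voices to [b]. /p/ is a voiceless stop between vowels /u/ and /e/, so it voices to [b]. /p/ is a voiceless stop between vowels /a/ and /o/, so it voices to [b]. /p/ is a voiceless stop between vowels /o/ and /a/, so it voices to [b]. /iopuperbehtapopa/ → iobuberbehtaboba.
Rule 3 (intervocalic spirantization): /b/ is a stop between vowels /o/ and /u/, so it spirantizes to the fricative [v]. /b/ is a stop between vowels /u/ and /e/, so it spirantizes to the fricative [v]. /b/ is a stop between vowels /a/ and /o/, so it spirantizes to the fricative [v]. /b/ is a stop between vowels /o/ and /a/, so it spirantizes to the fricative [v]. /iobuberbehtaboba/ → iovuverbehtavova.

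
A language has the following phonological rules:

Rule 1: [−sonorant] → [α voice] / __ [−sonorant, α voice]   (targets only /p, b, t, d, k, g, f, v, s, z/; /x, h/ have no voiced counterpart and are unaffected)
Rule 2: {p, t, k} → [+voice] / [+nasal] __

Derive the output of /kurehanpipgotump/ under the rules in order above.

kurehanbibgotumb

Rule 1 (regressive voicing assimilation): /p/ precedes the voiced obstruent /g/, so it voices to [b] by assimilation. /kurehanpipgotump/ → kurehanpibgotump.
Rule 2 (post-nasal voicing): /p/ is a voiceless stop immediately after the nasal /n/, so it voices to [b]. /p/ is a voiceless stop immediately after the nasal /m/, so it voices to [b]. /kurehanpibgotump/ → kurehanbibgotumb.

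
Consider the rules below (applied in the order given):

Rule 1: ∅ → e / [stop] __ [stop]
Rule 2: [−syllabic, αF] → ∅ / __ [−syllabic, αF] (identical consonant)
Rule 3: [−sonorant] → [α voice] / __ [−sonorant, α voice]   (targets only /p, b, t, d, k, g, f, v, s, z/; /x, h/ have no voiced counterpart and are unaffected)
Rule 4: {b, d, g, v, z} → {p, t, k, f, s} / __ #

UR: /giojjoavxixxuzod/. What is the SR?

Rule 1 (stop-cluster e-epenthesis): no segment meets the environment; /giojjoavxixxuzod/ is unchanged.
Rule 2 (degemination): /jj/ is a geminate; the first /j/ deletes. /xx/ is a geminate; the first /x/ deletes. /giojjoavxixxuzod/ → giojoavxixuzod.
Rule 3 (regressive voicing assimilation): /v/ precedes the voiceless obstruent /x/, so it devoices to [f] by assimilation. /giojoavxixuzod/ → giojoafxixuzod.
Rule 4 (final devoicing): /d/ is a voiced obstruent in word-final position, so it devoices to [t]. /giojoafxixuzod/ → giojoafxixuzot.

giojoafxixuzot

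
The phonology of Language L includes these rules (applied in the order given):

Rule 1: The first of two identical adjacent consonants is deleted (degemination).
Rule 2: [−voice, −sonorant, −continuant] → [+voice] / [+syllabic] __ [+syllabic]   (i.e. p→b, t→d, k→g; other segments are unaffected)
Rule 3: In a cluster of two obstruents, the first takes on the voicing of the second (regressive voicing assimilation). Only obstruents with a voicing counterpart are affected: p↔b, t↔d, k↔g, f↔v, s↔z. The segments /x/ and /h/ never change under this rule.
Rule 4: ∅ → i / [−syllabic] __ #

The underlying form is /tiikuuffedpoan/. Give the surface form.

tiiguufetpoani

Rule 1 (degemination): /ff/ is a geminate; the first /f/ deletes. /tiikuuffedpoan/ → tiikuufedpoan.
Rule 2 (intervocalic voicing): /k/ is a voiceless stop between vowels /i/ and /u/, so it voices to [g]. /tiikuufedpoan/ → tiiguufedpoan.
Rule 3 (regressive voicing assimilation): /d/ precedes the voiceless obstruent /p/, so it devoices to [t] by assimilation. /tiiguufedpoan/ → tiiguufetpoan.
Rule 4 (final i-epenthesis): the form ends in the consonant /n/, so [i] is inserted word-finally. /tiiguufetpoan/ → tiiguufetpoani.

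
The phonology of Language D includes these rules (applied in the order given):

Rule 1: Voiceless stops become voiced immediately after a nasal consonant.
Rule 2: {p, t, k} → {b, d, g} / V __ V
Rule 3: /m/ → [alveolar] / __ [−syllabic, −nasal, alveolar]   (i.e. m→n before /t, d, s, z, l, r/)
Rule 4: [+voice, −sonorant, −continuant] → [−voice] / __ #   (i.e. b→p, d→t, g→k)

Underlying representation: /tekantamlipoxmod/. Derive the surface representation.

tegandanliboxmot

Rule 1 (post-nasal voicing): /t/ is a voiceless stop immediately after the nasal /n/, so it voices to [d]. /tekantamlipoxmod/ → tekandamlipoxmod.
Rule 2 (intervocalic voicing): /k/ is a voiceless stop between vowels /e/ and /a/, so it voices to [g]. /p/ is a voiceless stop between vowels /i/ and /o/, so it voices to [b]. /tekandamlipoxmod/ → tegandamliboxmod.
Rule 3 (nasal place assimilation): /m/ precedes the alveolar consonant /l/, so it assimilates in place to [n]. /tegandamliboxmod/ → tegandanliboxmod.
Rule 4 (final devoicing): /d/ is a voiced stop in word-final position, so it devoices to [t]. /tegandanliboxmod/ → tegandanliboxmot.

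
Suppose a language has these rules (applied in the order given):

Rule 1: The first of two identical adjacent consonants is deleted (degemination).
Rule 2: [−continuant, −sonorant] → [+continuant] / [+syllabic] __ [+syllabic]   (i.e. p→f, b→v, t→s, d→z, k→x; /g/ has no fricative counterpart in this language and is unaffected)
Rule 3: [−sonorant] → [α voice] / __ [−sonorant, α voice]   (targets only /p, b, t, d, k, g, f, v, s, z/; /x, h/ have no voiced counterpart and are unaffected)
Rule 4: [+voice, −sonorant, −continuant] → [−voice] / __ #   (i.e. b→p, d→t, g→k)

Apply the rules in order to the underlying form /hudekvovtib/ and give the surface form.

huzegvoftip

Rule 1 (degemination): no segment meets the environment; /hudekvovtib/ is unchanged.
Rule 2 (intervocalic spirantization): /d/ is a stop between vowels /u/ and /e/, so it spirantizes to the fricative [z]. /hudekvovtib/ → huzekvovtib.
Rule 3 (regressive voicing assimilation): /k/ precedes the voiced obstruent /v/, so it voices to [g] by assimilation. /v/ precedes the voiceless obstruent /t/, so it devoices to [f] by assimilation. /huzekvovtib/ → huzegvoftib.
Rule 4 (final devoicing): /b/ is a voiced stop in word-final position, so it devoices to [p]. /huzegvoftib/ → huzegvoftip.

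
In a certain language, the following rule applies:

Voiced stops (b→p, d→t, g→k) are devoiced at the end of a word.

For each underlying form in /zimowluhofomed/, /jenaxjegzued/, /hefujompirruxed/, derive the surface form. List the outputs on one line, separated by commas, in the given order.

/zimowluhofomed/: /d/ is a voiced stop in word-final position, so it devoices to [t]. → [zimowluhofomet].
/jenaxjegzued/: /d/ is a voiced stop in word-final position, so it devoices to [t]. → [jenaxjegzuet].
/hefujompirruxed/: /d/ is a voiced stop in word-final position, so it devoices to [t]. → [hefujompirruxet].

zimowluhofomet, jenaxjegzuet, hefujompirruxet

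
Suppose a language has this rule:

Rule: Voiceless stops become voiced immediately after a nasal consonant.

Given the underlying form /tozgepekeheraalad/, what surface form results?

tozgepekeheraalad

No segment of /tozgepekeheraalad/ meets the structural description of the rule, so the form surfaces unchanged.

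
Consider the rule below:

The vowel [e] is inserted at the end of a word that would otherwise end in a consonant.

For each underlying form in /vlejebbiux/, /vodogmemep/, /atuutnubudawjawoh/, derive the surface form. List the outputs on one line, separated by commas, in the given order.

vlejebbiuxe, vodogmemepe, atuutnubudawjawohe

/vlejebbiux/: the form ends in the consonant /x/, so [e] is inserted word-finally. → [vlejebbiuxe].
/vodogmemep/: the form ends in the consonant /p/, so [e] is inserted word-finally. → [vodogmemepe].
/atuutnubudawjawoh/: the form ends in the consonant /h/, so [e] is inserted word-finally. → [atuutnubudawjawohe].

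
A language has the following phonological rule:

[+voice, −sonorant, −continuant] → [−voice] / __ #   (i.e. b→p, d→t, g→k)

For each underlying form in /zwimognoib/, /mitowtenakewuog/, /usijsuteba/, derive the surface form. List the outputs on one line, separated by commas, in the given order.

zwimognoip, mitowtenakewuok, usijsuteba

/zwimognoib/: /b/ is a voiced stop in word-final position, so it devoices to [p]. → [zwimognoip].
/mitowtenakewuog/: /g/ is a voiced stop in word-final position, so it devoices to [k]. → [mitowtenakewuok].
/usijsuteba/: the rule's environment is not met; surfaces unchanged as [usijsuteba].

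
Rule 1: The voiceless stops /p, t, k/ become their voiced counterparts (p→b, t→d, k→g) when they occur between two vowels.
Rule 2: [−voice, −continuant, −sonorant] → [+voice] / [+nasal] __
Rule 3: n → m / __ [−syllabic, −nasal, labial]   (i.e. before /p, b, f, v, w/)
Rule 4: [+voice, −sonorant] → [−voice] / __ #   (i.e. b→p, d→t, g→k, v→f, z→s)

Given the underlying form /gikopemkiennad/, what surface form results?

gigobemgiennat

Rule 1 (intervocalic voicing): /k/ is a voiceless stop between vowels /i/ and /o/, so it voices to [g]. /p/ is a voiceless stop between vowels /o/ and /e/, so it voices to [b]. /gikopemkiennad/ → gigobemkiennad.
Rule 2 (post-nasal voicing): /k/ is a voiceless stop immediately after the nasal /m/, so it voices to [g]. /gigobemkiennad/ → gigobemgiennad.
Rule 3 (nasal place assimilation): no segment meets the environment; /gigobemgiennad/ is unchanged.
Rule 4 (final devoicing): /d/ is a voiced obstruent in word-final position, so it devoices to [t]. /gigobemgiennad/ → gigobemgiennat.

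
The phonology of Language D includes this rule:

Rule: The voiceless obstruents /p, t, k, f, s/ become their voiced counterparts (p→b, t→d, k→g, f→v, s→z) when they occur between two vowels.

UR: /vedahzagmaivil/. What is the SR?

No segment of /vedahzagmaivil/ meets the structural description of the rule, so the form surfaces unchanged.

vedahzagmaivil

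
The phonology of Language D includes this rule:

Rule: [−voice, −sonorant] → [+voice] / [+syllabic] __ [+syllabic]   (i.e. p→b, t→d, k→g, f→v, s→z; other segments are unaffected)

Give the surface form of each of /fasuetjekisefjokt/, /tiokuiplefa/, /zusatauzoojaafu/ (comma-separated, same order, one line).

fazuetjegizefjokt, tioguipleva, zuzadauzoojaavu

/fasuetjekisefjokt/: /s/ is a voiceless obstruent between vowels /a/ and /u/, so it voices to [z]. /k/ is a voiceless obstruent between vowels /e/ and /i/, so it voices to [g]. /s/ is a voiceless obstruent between vowels /i/ and /e/, so it voices to [z]. → [fazuetjegizefjokt].
/tiokuiplefa/: /k/ is a voiceless obstruent between vowels /o/ and /u/, so it voices to [g]. /f/ is a voiceless obstruent between vowels /e/ and /a/, so it voices to [v]. → [tioguipleva].
/zusatauzoojaafu/: /s/ is a voiceless obstruent between vowels /u/ and /a/, so it voices to [z]. /t/ is a voiceless obstruent between vowels /a/ and /a/, so it voices to [d]. /f/ is a voiceless obstruent between vowels /a/ and /u/, so it voices to [v]. → [zuzadauzoojaavu].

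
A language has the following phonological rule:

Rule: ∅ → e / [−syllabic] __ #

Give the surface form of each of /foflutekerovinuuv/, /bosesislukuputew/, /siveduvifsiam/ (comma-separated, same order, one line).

/foflutekerovinuuv/: the form ends in the consonant /v/, so [e] is inserted word-finally. → [foflutekerovinuuve].
/bosesislukuputew/: the form ends in the consonant /w/, so [e] is inserted word-finally. → [bosesislukuputewe].
/siveduvifsiam/: the form ends in the consonant /m/, so [e] is inserted word-finally. → [siveduvifsiame].

foflutekerovinuuve, bosesislukuputewe, siveduvifsiame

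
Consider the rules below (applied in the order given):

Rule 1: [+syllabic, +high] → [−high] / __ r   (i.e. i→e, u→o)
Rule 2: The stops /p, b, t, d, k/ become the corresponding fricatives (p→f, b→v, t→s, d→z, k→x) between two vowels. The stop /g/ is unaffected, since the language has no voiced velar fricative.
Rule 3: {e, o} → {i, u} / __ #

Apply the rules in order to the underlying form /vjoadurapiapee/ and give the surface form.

vjoazorafiafei

Rule 1 (pre-rhotic lowering): /u/ is a high vowel immediately before /r/, so it lowers to [o]. /vjoadurapiapee/ → vjoadorapiapee.
Rule 2 (intervocalic spirantization): /d/ is a stop between vowels /a/ and /o/, so it spirantizes to the fricative [z]. /p/ is a stop between vowels /a/ and /i/, so it spirantizes to the fricative [f]. /p/ is a stop between vowels /a/ and /e/, so it spirantizes to the fricative [f]. /vjoadorapiapee/ → vjoazorafiafee.
Rule 3 (final vowel raising): /e/ is a mid vowel in word-final position, so it raises to [i]. /vjoazorafiafee/ → vjoazorafiafei.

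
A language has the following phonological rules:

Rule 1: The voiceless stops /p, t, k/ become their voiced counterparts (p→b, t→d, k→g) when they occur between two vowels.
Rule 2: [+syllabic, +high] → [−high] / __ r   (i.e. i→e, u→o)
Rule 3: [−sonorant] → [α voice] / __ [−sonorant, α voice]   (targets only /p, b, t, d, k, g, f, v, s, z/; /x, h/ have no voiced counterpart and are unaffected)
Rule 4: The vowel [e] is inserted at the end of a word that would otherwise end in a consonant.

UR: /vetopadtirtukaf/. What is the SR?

Rule 1 (intervocalic voicing): /t/ is a voiceless stop between vowels /e/ and /o/, so it voices to [d]. /p/ is a voiceless stop between vowels /o/ and /a/, so it voices to [b]. /k/ is a voiceless stop between vowels /u/ and /a/, so it voices to [g]. /vetopadtirtukaf/ → vedobadtirtugaf.
Rule 2 (pre-rhotic lowering): /i/ is a high vowel immediately before /r/, so it lowers to [e]. /vedobadtirtugaf/ → vedobadtertugaf.
Rule 3 (regressive voicing assimilation): /d/ precedes the voiceless obstruent /t/, so it devoices to [t] by assimilation. /vedobadtertugaf/ → vedobattertugaf.
Rule 4 (final e-epenthesis): the form ends in the consonant /f/, so [e] is inserted word-finally. /vedobattertugaf/ → vedobattertugafe.

vedobattertugafe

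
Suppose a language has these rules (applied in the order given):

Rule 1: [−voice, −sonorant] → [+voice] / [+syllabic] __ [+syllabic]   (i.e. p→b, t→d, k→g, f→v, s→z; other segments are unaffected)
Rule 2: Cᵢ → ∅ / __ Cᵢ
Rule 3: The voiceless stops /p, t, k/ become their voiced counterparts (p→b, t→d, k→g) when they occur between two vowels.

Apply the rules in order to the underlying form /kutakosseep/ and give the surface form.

kudagoseep

Rule 1 (intervocalic voicing): /t/ is a voiceless obstruent between vowels /u/ and /a/, so it voices to [d]. /k/ is a voiceless obstruent between vowels /a/ and /o/, so it voices to [g]. /kutakosseep/ → kudagosseep.
Rule 2 (degemination): /ss/ is a geminate; the first /s/ deletes. /kudagosseep/ → kudagoseep.
Rule 3 (intervocalic voicing): no segment meets the environment; /kudagoseep/ is unchanged.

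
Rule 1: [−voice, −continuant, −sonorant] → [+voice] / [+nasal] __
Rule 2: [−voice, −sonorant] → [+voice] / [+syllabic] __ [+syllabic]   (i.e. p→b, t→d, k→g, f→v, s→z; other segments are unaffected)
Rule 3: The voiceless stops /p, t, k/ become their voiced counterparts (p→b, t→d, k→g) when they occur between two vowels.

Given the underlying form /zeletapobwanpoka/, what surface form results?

Rule 1 (post-nasal voicing): /p/ is a voiceless stop immediately after the nasal /n/, so it voices to [b]. /zeletapobwanpoka/ → zeletapobwanboka.
Rule 2 (intervocalic voicing): /t/ is a voiceless obstruent between vowels /e/ and /a/, so it voices to [d]. /p/ is a voiceless obstruent between vowels /a/ and /o/, so it voices to [b]. /k/ is a voiceless obstruent between vowels /o/ and /a/, so it voices to [g]. /zeletapobwanboka/ → zeledabobwanboga.
Rule 3 (intervocalic voicing): no segment meets the environment; /zeledabobwanboga/ is unchanged.

zeledabobwanboga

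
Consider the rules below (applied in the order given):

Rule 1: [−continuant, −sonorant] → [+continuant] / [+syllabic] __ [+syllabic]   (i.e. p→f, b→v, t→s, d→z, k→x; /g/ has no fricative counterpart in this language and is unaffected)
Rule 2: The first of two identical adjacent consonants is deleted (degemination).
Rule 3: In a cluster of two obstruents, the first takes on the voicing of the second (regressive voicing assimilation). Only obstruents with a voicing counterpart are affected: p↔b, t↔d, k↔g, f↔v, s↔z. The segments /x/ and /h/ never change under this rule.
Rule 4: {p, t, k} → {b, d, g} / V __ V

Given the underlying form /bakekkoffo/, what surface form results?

baxegofo

Rule 1 (intervocalic spirantization): /k/ is a stop between vowels /a/ and /e/, so it spirantizes to the fricative [x]. /bakekkoffo/ → baxekkoffo.
Rule 2 (degemination): /kk/ is a geminate; the first /k/ deletes. /ff/ is a geminate; the first /f/ deletes. /baxekkoffo/ → baxekofo.
Rule 3 (regressive voicing assimilation): no segment meets the environment; /baxekofo/ is unchanged.
Rule 4 (intervocalic voicing): /k/ is a voiceless stop between vowels /e/ and /o/, so it voices to [g]. /baxekofo/ → baxegofo.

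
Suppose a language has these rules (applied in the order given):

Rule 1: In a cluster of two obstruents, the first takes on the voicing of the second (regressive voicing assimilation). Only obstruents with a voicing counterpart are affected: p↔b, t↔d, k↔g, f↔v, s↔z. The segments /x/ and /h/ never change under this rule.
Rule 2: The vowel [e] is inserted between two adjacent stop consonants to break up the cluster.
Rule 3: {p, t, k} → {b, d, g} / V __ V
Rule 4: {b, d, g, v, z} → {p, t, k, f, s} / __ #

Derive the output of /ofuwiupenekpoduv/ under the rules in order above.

ofuwiubenegeboduf

Rule 1 (regressive voicing assimilation): no segment meets the environment; /ofuwiupenekpoduv/ is unchanged.
Rule 2 (stop-cluster e-epenthesis): /k/ and /p/ form a stop–stop cluster, so [e] is inserted between them. /ofuwiupenekpoduv/ → ofuwiupenekepoduv.
Rule 3 (intervocalic voicing): /p/ is a voiceless stop between vowels /u/ and /e/, so it voices to [b]. /k/ is a voiceless stop between vowels /e/ and /e/, so it voices to [g]. /p/ is a voiceless stop between vowels /e/ and /o/, so it voices to [b]. /ofuwiupenekepoduv/ → ofuwiubenegeboduv.
Rule 4 (final devoicing): /v/ is a voiced obstruent in word-final position, so it devoices to [f]. /ofuwiubenegeboduv/ → ofuwiubenegeboduf.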